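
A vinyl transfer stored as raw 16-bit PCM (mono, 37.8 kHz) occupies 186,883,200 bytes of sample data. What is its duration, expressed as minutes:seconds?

41:12

Byte rate = 37,800 × 2 × 1 = 75,600 bytes/s.
Duration = 186,883,200 / 75,600 = 2,472 s.
2,472 s = 41:12.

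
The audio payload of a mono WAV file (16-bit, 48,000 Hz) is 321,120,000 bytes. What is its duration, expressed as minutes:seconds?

55:45

Byte rate = 48,000 × 2 × 1 = 96,000 bytes/s.
Duration = 321,120,000 / 96,000 = 3,345 s.
3,345 s = 55:45.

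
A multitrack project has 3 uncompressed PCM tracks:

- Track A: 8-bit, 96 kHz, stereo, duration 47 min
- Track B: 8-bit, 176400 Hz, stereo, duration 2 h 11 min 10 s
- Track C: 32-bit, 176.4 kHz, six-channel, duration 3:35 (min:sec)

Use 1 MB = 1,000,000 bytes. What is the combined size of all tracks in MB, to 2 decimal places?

Track A: 47 min = 2,820 s; 96,000 × 2,820 × 1 × 2 = 541,440,000 bytes.
Track B: 2 h 11 min 10 s = 7,870 s; 176,400 × 7,870 × 1 × 2 = 2,776,536,000 bytes.
Track C: 3:35 (min:sec) = 215 s; 176,400 × 215 × 4 × 6 = 910,224,000 bytes.
Total = 4,228,200,000 bytes = 4228.20 MB.

4228.20 MB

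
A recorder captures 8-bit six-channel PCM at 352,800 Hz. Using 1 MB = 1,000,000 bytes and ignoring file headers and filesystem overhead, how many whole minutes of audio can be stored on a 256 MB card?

2 minutes

Uncompressed byte rate = 352,800 × 1 × 6 = 2,116,800 bytes/s.
Capacity = 256 × 1,000,000 = 256,000,000 bytes.
256,000,000 / 2,116,800 ≈ 120.94 s → 2 minutes.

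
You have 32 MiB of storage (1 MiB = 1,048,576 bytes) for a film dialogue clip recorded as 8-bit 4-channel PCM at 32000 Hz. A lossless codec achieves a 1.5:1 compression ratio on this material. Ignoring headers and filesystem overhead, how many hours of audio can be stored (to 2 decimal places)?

0.11 hours

Uncompressed byte rate = 32,000 × 1 × 4 = 128,000 bytes/s.
After 1.5:1 compression, effective rate ≈ 85333.33 bytes/s.
Capacity = 32 × 1,048,576 = 33,554,432 bytes.
33,554,432 / effective rate ≈ 393.22 s → 0.11 hours.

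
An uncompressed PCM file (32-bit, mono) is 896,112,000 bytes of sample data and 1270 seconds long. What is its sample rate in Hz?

Bytes = sample_rate × seconds × bytes_per_sample × channels.
sample_rate = 896,112,000 / (1,270 × 4 × 1) = 896,112,000 / 5,080 = 176,400 Hz.

176,400 Hz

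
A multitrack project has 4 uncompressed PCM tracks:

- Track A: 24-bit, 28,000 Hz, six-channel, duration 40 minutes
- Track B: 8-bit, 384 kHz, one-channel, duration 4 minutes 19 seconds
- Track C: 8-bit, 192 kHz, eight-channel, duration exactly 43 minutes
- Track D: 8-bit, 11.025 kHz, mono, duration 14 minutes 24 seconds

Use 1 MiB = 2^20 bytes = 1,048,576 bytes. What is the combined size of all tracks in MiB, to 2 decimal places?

5036.79 MiB

Track A: 40 minutes = 2,400 s; 28,000 × 2,400 × 3 × 6 = 1,209,600,000 bytes.
Track B: 4 minutes 19 seconds = 259 s; 384,000 × 259 × 1 × 1 = 99,456,000 bytes.
Track C: exactly 43 minutes = 2,580 s; 192,000 × 2,580 × 1 × 8 = 3,962,880,000 bytes.
Track D: 14 minutes 24 seconds = 864 s; 11,025 × 864 × 1 × 1 = 9,525,600 bytes.
Total = 5,281,461,600 bytes = 5036.79 MiB.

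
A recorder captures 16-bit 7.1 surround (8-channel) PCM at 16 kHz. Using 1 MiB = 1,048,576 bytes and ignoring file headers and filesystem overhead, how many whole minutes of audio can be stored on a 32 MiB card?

2 minutes

Uncompressed byte rate = 16,000 × 2 × 8 = 256,000 bytes/s.
Capacity = 32 × 1,048,576 = 33,554,432 bytes.
33,554,432 / 256,000 ≈ 131.07 s → 2 minutes.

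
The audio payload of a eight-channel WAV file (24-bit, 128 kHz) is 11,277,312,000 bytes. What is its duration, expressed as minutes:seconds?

Byte rate = 128,000 × 3 × 8 = 3,072,000 bytes/s.
Duration = 11,277,312,000 / 3,072,000 = 3,671 s.
3,671 s = 61:11.

61:11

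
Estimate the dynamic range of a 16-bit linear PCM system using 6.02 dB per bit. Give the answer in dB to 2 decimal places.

96.32 dB

16 × 6.02 = 96.32 dB.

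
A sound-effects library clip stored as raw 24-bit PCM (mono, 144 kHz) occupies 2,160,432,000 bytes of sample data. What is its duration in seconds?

5,001 seconds

Byte rate = 144,000 × 3 × 1 = 432,000 bytes/s.
Duration = 2,160,432,000 / 432,000 = 5,001 s.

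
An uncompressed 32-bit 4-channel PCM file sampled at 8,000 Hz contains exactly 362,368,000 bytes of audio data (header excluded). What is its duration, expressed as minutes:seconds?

Byte rate = 8,000 × 4 × 4 = 128,000 bytes/s.
Duration = 362,368,000 / 128,000 = 2,831 s.
2,831 s = 47:11.

47:11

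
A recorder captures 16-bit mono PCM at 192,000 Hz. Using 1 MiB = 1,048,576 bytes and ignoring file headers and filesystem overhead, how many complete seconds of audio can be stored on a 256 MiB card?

699 seconds

Uncompressed byte rate = 192,000 × 2 × 1 = 384,000 bytes/s.
Capacity = 256 × 1,048,576 = 268,435,456 bytes.
268,435,456 / 384,000 ≈ 699.05 s → 699 seconds.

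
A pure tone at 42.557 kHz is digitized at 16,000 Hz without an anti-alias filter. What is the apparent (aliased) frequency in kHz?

5.443 kHz

Nyquist = 16,000/2 = 8,000 Hz; 42,557 Hz exceeds it.
Alias = |42,557 − 3×16,000| = |42,557 − 48,000| = 5,443 Hz = 5.443 kHz.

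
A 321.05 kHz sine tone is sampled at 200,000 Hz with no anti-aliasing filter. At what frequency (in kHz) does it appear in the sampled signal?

78.95 kHz

Nyquist = 200,000/2 = 100,000 Hz; 321,050 Hz exceeds it.
Alias = |321,050 − 2×200,000| = |321,050 − 400,000| = 78,950 Hz = 78.95 kHz.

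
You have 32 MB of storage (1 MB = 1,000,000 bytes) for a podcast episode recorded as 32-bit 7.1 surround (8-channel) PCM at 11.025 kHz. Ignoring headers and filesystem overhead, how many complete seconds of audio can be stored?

90 seconds

Uncompressed byte rate = 11,025 × 4 × 8 = 352,800 bytes/s.
Capacity = 32 × 1,000,000 = 32,000,000 bytes.
32,000,000 / 352,800 ≈ 90.7 s → 90 seconds.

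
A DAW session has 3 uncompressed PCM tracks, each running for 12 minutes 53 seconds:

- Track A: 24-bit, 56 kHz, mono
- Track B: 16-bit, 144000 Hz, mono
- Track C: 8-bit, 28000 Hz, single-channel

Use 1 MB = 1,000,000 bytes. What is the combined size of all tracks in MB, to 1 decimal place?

374.1 MB

12 minutes 53 seconds = 773 s.
Track A: 56,000 × 773 × 3 × 1 = 129,864,000 bytes.
Track B: 144,000 × 773 × 2 × 1 = 222,624,000 bytes.
Track C: 28,000 × 773 × 1 × 1 = 21,644,000 bytes.
Total = 374,132,000 bytes = 374.1 MB.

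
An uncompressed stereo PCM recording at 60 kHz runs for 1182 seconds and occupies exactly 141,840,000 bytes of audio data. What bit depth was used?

8 bits

Bytes per sample = 141,840,000 / (60,000 × 1,182 × 2) = 141,840,000 / 141,840,000 = 1.
Bit depth = 1 × 8 = 8 bits.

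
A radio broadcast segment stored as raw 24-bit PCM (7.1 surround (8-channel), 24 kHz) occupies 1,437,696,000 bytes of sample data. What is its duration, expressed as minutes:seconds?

Byte rate = 24,000 × 3 × 8 = 576,000 bytes/s.
Duration = 1,437,696,000 / 576,000 = 2,496 s.
2,496 s = 41:36.

41:36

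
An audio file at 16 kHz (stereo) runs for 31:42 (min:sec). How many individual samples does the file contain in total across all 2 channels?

31:42 (min:sec) = 1,902 s.
16,000 × 1,902 s × 2 ch = 60,864,000 samples.

60,864,000 samples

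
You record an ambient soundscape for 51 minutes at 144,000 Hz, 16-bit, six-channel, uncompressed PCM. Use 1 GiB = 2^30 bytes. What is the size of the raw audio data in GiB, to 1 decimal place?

4.9 GiB

Duration = 51 minutes = 3,060 s.
Bytes = 144,000 samples/s × 3,060 s × 2 bytes/sample × 6 ch = 5,287,680,000 bytes.
5,287,680,000 / 1,073,741,824 = 4.9 GiB.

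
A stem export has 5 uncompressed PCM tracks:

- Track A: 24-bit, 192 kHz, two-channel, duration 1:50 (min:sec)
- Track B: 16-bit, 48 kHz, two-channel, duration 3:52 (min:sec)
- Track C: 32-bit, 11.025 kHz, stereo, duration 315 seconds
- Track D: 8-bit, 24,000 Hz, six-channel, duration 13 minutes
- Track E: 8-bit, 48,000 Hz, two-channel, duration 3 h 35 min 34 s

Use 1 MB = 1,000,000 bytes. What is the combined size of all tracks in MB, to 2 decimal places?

1553.03 MB

Track A: 1:50 (min:sec) = 110 s; 192,000 × 110 × 3 × 2 = 126,720,000 bytes.
Track B: 3:52 (min:sec) = 232 s; 48,000 × 232 × 2 × 2 = 44,544,000 bytes.
Track C: 11,025 × 315 × 4 × 2 = 27,783,000 bytes.
Track D: 13 minutes = 780 s; 24,000 × 780 × 1 × 6 = 112,320,000 bytes.
Track E: 3 h 35 min 34 s = 12,934 s; 48,000 × 12,934 × 1 × 2 = 1,241,664,000 bytes.
Total = 1,553,031,000 bytes = 1553.03 MB.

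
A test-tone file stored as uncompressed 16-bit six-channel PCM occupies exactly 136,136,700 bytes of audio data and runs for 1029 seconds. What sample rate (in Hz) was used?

11,025 Hz

Bytes = sample_rate × seconds × bytes_per_sample × channels.
sample_rate = 136,136,700 / (1,029 × 2 × 6) = 136,136,700 / 12,348 = 11,025 Hz.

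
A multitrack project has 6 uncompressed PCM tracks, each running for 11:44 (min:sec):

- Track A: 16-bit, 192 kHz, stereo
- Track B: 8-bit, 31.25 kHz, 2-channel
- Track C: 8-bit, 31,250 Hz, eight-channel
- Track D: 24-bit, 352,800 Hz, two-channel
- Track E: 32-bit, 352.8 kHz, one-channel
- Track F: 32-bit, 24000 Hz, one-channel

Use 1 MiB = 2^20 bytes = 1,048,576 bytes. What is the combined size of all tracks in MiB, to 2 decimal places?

11:44 (min:sec) = 704 s.
Track A: 192,000 × 704 × 2 × 2 = 540,672,000 bytes.
Track B: 31,250 × 704 × 1 × 2 = 44,000,000 bytes.
Track C: 31,250 × 704 × 1 × 8 = 176,000,000 bytes.
Track D: 352,800 × 704 × 3 × 2 = 1,490,227,200 bytes.
Track E: 352,800 × 704 × 4 × 1 = 993,484,800 bytes.
Track F: 24,000 × 704 × 4 × 1 = 67,584,000 bytes.
Total = 3,311,968,000 bytes = 3158.54 MiB.

3158.54 MiB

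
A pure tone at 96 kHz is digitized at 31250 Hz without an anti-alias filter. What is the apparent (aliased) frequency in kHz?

Nyquist = 31,250/2 = 15,625 Hz; 96,000 Hz exceeds it.
Alias = |96,000 − 3×31,250| = |96,000 − 93,750| = 2,250 Hz = 2.25 kHz.

2.25 kHz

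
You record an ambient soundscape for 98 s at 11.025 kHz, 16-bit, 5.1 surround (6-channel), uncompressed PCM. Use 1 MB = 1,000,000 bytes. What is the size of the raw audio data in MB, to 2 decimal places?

Bytes = 11,025 samples/s × 98 s × 2 bytes/sample × 6 ch = 12,965,400 bytes.
12,965,400 / 1,000,000 = 12.97 MB.

12.97 MB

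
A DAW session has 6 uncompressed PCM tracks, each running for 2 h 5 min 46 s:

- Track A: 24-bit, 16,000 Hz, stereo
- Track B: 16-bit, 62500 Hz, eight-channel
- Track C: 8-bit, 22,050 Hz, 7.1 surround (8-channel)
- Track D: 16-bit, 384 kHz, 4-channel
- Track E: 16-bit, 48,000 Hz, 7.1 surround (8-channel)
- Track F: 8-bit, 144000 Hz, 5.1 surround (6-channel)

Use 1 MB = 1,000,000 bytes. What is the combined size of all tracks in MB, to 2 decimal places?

2 h 5 min 46 s = 7,546 s.
Track A: 16,000 × 7,546 × 3 × 2 = 724,416,000 bytes.
Track B: 62,500 × 7,546 × 2 × 8 = 7,546,000,000 bytes.
Track C: 22,050 × 7,546 × 1 × 8 = 1,331,114,400 bytes.
Track D: 384,000 × 7,546 × 2 × 4 = 23,181,312,000 bytes.
Track E: 48,000 × 7,546 × 2 × 8 = 5,795,328,000 bytes.
Track F: 144,000 × 7,546 × 1 × 6 = 6,519,744,000 bytes.
Total = 45,097,914,400 bytes = 45097.91 MB.

45097.91 MB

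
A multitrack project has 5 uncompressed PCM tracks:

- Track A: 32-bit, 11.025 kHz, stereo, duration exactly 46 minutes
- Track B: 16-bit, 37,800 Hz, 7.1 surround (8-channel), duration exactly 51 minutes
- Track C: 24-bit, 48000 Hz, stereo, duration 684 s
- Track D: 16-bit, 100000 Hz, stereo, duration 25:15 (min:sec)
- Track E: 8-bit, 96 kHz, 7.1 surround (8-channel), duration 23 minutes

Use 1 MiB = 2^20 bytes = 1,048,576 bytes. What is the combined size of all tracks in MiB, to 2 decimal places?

3773.64 MiB

Track A: exactly 46 minutes = 2,760 s; 11,025 × 2,760 × 4 × 2 = 243,432,000 bytes.
Track B: exactly 51 minutes = 3,060 s; 37,800 × 3,060 × 2 × 8 = 1,850,688,000 bytes.
Track C: 48,000 × 684 × 3 × 2 = 196,992,000 bytes.
Track D: 25:15 (min:sec) = 1,515 s; 100,000 × 1,515 × 2 × 2 = 606,000,000 bytes.
Track E: 23 minutes = 1,380 s; 96,000 × 1,380 × 1 × 8 = 1,059,840,000 bytes.
Total = 3,956,952,000 bytes = 3773.64 MiB.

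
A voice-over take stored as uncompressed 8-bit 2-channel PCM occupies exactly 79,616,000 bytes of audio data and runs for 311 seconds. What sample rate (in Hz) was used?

128,000 Hz

Bytes = sample_rate × seconds × bytes_per_sample × channels.
sample_rate = 79,616,000 / (311 × 1 × 2) = 79,616,000 / 622 = 128,000 Hz.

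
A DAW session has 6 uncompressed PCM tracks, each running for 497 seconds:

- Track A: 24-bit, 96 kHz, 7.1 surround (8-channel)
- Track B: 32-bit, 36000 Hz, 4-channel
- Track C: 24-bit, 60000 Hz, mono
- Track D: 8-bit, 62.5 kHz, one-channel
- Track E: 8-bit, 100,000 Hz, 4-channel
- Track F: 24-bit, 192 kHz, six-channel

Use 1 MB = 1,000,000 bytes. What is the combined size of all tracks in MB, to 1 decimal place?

3468.3 MB

Track A: 96,000 × 497 × 3 × 8 = 1,145,088,000 bytes.
Track B: 36,000 × 497 × 4 × 4 = 286,272,000 bytes.
Track C: 60,000 × 497 × 3 × 1 = 89,460,000 bytes.
Track D: 62,500 × 497 × 1 × 1 = 31,062,500 bytes.
Track E: 100,000 × 497 × 1 × 4 = 198,800,000 bytes.
Track F: 192,000 × 497 × 3 × 6 = 1,717,632,000 bytes.
Total = 3,468,314,500 bytes = 3468.3 MB.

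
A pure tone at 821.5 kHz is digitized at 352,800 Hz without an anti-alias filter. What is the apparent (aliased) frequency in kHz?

115.9 kHz

Nyquist = 352,800/2 = 176,400 Hz; 821,500 Hz exceeds it.
Alias = |821,500 − 2×352,800| = |821,500 − 705,600| = 115,900 Hz = 115.9 kHz.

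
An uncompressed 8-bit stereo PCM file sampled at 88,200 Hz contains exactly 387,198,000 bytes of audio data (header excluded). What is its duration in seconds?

2,195 seconds

Byte rate = 88,200 × 1 × 2 = 176,400 bytes/s.
Duration = 387,198,000 / 176,400 = 2,195 s.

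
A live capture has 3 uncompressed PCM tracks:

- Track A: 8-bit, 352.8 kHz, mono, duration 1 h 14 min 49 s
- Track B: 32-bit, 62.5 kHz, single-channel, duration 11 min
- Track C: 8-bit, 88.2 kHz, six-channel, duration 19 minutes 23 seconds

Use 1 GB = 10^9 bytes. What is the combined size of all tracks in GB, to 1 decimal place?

2.4 GB

Track A: 1 h 14 min 49 s = 4,489 s; 352,800 × 4,489 × 1 × 1 = 1,583,719,200 bytes.
Track B: 11 min = 660 s; 62,500 × 660 × 4 × 1 = 165,000,000 bytes.
Track C: 19 minutes 23 seconds = 1,163 s; 88,200 × 1,163 × 1 × 6 = 615,459,600 bytes.
Total = 2,364,178,800 bytes = 2.4 GB.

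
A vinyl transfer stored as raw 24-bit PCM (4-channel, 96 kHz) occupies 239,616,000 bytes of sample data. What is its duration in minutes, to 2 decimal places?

3.47 minutes

Byte rate = 96,000 × 3 × 4 = 1,152,000 bytes/s.
Duration = 239,616,000 / 1,152,000 = 208 s.
208 s / 60 = 3.47 minutes.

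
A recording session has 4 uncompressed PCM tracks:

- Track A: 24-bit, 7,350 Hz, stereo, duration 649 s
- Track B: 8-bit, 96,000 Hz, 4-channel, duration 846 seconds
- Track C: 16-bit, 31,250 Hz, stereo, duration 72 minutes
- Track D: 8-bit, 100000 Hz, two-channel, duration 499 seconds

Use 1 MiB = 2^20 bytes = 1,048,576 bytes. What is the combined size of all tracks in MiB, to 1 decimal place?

947.3 MiB

Track A: 7,350 × 649 × 3 × 2 = 28,620,900 bytes.
Track B: 96,000 × 846 × 1 × 4 = 324,864,000 bytes.
Track C: 72 minutes = 4,320 s; 31,250 × 4,320 × 2 × 2 = 540,000,000 bytes.
Track D: 100,000 × 499 × 1 × 2 = 99,800,000 bytes.
Total = 993,284,900 bytes = 947.3 MiB.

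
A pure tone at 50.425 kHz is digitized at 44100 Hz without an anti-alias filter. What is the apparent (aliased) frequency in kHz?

6.325 kHz

Nyquist = 44,100/2 = 22,050 Hz; 50,425 Hz exceeds it.
Alias = |50,425 − 1×44,100| = |50,425 − 44,100| = 6,325 Hz = 6.325 kHz.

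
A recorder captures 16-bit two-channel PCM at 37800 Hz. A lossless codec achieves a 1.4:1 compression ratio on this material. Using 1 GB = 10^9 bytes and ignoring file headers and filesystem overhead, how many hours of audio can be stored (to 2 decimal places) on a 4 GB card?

10.29 hours

Uncompressed byte rate = 37,800 × 2 × 2 = 151,200 bytes/s.
After 1.4:1 compression, effective rate ≈ 108000 bytes/s.
Capacity = 4 × 1,000,000,000 = 4,000,000,000 bytes.
4,000,000,000 / effective rate ≈ 37037.04 s → 10.29 hours.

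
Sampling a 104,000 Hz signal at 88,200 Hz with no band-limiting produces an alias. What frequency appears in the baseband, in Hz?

15,800 Hz

Nyquist = 88,200/2 = 44,100 Hz; 104,000 Hz exceeds it.
Alias = |104,000 − 1×88,200| = |104,000 − 88,200| = 15,800 Hz.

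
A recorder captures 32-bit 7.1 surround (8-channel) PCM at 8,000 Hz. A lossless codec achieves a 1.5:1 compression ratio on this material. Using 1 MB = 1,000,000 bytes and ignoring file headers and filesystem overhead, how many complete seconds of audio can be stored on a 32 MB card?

Uncompressed byte rate = 8,000 × 4 × 8 = 256,000 bytes/s.
After 1.5:1 compression, effective rate ≈ 170666.67 bytes/s.
Capacity = 32 × 1,000,000 = 32,000,000 bytes.
32,000,000 / effective rate ≈ 187.5 s → 187 seconds.

187 seconds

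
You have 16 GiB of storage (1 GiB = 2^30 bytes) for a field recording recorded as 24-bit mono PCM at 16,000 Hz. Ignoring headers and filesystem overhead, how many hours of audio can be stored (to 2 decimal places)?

Uncompressed byte rate = 16,000 × 3 × 1 = 48,000 bytes/s.
Capacity = 16 × 1,073,741,824 = 17,179,869,184 bytes.
17,179,869,184 / 48,000 ≈ 357913.94 s → 99.42 hours.

99.42 hours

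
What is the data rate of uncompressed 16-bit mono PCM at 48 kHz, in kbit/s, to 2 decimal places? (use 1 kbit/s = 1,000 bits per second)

768.00 kbit/s

Bit rate = 48,000 × 16 × 1 = 768,000 bits/s.
= 768.00 kbit/s.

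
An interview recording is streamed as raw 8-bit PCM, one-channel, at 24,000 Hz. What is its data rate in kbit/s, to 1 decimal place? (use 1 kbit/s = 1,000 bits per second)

Bit rate = 24,000 × 8 × 1 = 192,000 bits/s.
= 192.0 kbit/s.

192.0 kbit/s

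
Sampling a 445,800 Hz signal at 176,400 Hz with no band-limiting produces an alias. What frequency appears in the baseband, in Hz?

Nyquist = 176,400/2 = 88,200 Hz; 445,800 Hz exceeds it.
Alias = |445,800 − 3×176,400| = |445,800 − 529,200| = 83,400 Hz.

83,400 Hz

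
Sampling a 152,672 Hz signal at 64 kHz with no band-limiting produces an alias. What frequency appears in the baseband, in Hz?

24,672 Hz

Nyquist = 64,000/2 = 32,000 Hz; 152,672 Hz exceeds it.
Alias = |152,672 − 2×64,000| = |152,672 − 128,000| = 24,672 Hz.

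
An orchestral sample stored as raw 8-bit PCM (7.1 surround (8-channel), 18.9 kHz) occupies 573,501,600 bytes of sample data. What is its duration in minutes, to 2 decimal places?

63.22 minutes

Byte rate = 18,900 × 1 × 8 = 151,200 bytes/s.
Duration = 573,501,600 / 151,200 = 3,793 s.
3,793 s / 60 = 63.22 minutes.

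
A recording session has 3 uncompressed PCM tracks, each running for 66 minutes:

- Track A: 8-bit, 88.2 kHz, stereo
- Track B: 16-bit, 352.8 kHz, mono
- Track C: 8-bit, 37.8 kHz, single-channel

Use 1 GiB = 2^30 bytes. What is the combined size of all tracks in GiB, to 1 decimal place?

66 minutes = 3,960 s.
Track A: 88,200 × 3,960 × 1 × 2 = 698,544,000 bytes.
Track B: 352,800 × 3,960 × 2 × 1 = 2,794,176,000 bytes.
Track C: 37,800 × 3,960 × 1 × 1 = 149,688,000 bytes.
Total = 3,642,408,000 bytes = 3.4 GiB.

3.4 GiB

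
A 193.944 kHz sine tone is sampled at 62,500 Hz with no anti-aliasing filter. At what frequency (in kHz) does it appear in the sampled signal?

Nyquist = 62,500/2 = 31,250 Hz; 193,944 Hz exceeds it.
Alias = |193,944 − 3×62,500| = |193,944 − 187,500| = 6,444 Hz = 6.444 kHz.

6.444 kHz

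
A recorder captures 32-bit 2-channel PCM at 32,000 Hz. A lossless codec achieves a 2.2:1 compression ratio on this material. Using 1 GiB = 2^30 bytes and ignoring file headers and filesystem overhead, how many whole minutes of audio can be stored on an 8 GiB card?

1,230 minutes

Uncompressed byte rate = 32,000 × 4 × 2 = 256,000 bytes/s.
After 2.2:1 compression, effective rate ≈ 116363.64 bytes/s.
Capacity = 8 × 1,073,741,824 = 8,589,934,592 bytes.
8,589,934,592 / effective rate ≈ 73819.75 s → 1,230 minutes.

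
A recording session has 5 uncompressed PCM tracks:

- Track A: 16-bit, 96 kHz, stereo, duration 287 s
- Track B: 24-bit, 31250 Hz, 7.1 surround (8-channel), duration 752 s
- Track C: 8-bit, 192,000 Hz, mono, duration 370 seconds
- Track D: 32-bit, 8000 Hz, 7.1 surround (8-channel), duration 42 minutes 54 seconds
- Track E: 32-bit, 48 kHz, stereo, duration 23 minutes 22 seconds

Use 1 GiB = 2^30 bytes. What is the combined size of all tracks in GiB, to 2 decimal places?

Track A: 96,000 × 287 × 2 × 2 = 110,208,000 bytes.
Track B: 31,250 × 752 × 3 × 8 = 564,000,000 bytes.
Track C: 192,000 × 370 × 1 × 1 = 71,040,000 bytes.
Track D: 42 minutes 54 seconds = 2,574 s; 8,000 × 2,574 × 4 × 8 = 658,944,000 bytes.
Track E: 23 minutes 22 seconds = 1,402 s; 48,000 × 1,402 × 4 × 2 = 538,368,000 bytes.
Total = 1,942,560,000 bytes = 1.81 GiB.

1.81 GiB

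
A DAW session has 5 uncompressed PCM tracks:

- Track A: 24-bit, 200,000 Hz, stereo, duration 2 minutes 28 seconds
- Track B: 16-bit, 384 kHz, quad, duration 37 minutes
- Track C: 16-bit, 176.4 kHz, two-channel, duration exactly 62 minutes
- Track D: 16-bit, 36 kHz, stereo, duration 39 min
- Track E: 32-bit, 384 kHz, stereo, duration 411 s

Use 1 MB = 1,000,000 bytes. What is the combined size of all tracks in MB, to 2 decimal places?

Track A: 2 minutes 28 seconds = 148 s; 200,000 × 148 × 3 × 2 = 177,600,000 bytes.
Track B: 37 minutes = 2,220 s; 384,000 × 2,220 × 2 × 4 = 6,819,840,000 bytes.
Track C: exactly 62 minutes = 3,720 s; 176,400 × 3,720 × 2 × 2 = 2,624,832,000 bytes.
Track D: 39 min = 2,340 s; 36,000 × 2,340 × 2 × 2 = 336,960,000 bytes.
Track E: 384,000 × 411 × 4 × 2 = 1,262,592,000 bytes.
Total = 11,221,824,000 bytes = 11221.82 MB.

11221.82 MB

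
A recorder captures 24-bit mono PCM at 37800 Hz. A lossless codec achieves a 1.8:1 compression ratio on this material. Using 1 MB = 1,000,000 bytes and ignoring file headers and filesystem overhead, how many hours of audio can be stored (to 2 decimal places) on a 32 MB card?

Uncompressed byte rate = 37,800 × 3 × 1 = 113,400 bytes/s.
After 1.8:1 compression, effective rate ≈ 63000 bytes/s.
Capacity = 32 × 1,000,000 = 32,000,000 bytes.
32,000,000 / effective rate ≈ 507.94 s → 0.14 hours.

0.14 hours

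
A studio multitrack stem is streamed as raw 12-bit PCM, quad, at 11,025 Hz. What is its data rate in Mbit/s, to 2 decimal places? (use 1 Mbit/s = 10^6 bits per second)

Bit rate = 11,025 × 12 × 4 = 529,200 bits/s.
= 0.53 Mbit/s.

0.53 Mbit/s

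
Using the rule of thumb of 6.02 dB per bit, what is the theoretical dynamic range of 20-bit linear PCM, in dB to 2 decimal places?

120.40 dB

20 × 6.02 = 120.40 dB.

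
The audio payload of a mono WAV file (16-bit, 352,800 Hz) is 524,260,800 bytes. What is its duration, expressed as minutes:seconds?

Byte rate = 352,800 × 2 × 1 = 705,600 bytes/s.
Duration = 524,260,800 / 705,600 = 743 s.
743 s = 12:23.

12:23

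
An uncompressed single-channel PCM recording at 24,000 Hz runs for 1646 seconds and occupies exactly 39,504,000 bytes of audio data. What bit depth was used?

8 bits

Bytes per sample = 39,504,000 / (24,000 × 1,646 × 1) = 39,504,000 / 39,504,000 = 1.
Bit depth = 1 × 8 = 8 bits.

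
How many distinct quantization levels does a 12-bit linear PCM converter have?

4,096 levels

2^12 = 4,096.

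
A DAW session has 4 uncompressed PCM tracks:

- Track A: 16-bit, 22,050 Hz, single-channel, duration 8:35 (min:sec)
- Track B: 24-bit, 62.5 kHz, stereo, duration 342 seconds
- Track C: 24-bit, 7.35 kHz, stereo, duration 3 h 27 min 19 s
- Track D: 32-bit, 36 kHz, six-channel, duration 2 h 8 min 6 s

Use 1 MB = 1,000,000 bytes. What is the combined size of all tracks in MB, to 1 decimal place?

Track A: 8:35 (min:sec) = 515 s; 22,050 × 515 × 2 × 1 = 22,711,500 bytes.
Track B: 62,500 × 342 × 3 × 2 = 128,250,000 bytes.
Track C: 3 h 27 min 19 s = 12,439 s; 7,350 × 12,439 × 3 × 2 = 548,559,900 bytes.
Track D: 2 h 8 min 6 s = 7,686 s; 36,000 × 7,686 × 4 × 6 = 6,640,704,000 bytes.
Total = 7,340,225,400 bytes = 7340.2 MB.

7340.2 MB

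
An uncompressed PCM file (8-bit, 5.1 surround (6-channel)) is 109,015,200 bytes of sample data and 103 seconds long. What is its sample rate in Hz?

Bytes = sample_rate × seconds × bytes_per_sample × channels.
sample_rate = 109,015,200 / (103 × 1 × 6) = 109,015,200 / 618 = 176,400 Hz.

176,400 Hz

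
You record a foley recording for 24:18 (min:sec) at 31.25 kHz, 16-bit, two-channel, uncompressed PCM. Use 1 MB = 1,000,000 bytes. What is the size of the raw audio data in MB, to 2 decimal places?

Duration = 24:18 (min:sec) = 1,458 s.
Bytes = 31,250 samples/s × 1,458 s × 2 bytes/sample × 2 ch = 182,250,000 bytes.
182,250,000 / 1,000,000 = 182.25 MB.

182.25 MB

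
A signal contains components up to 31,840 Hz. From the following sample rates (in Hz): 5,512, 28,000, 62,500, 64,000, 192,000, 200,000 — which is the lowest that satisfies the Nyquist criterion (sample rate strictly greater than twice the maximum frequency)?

Need sample rate > 2 × 31,840 = 63,680 Hz.
Lowest listed rate above 63,680 Hz is 64,000 Hz.

64,000 Hz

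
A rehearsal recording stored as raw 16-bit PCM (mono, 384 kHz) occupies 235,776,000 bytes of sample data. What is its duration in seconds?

Byte rate = 384,000 × 2 × 1 = 768,000 bytes/s.
Duration = 235,776,000 / 768,000 = 307 s.

307 seconds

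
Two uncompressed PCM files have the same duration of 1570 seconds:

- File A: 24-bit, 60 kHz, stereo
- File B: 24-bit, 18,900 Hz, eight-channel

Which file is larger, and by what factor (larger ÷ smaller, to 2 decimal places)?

File B, by a factor of 1.26

File A: 60,000 × 3 × 2 = 360,000 bytes/s.
File B: 18,900 × 3 × 8 = 453,600 bytes/s.
File B is larger; ratio = 712,152,000 / 565,200,000 = 1.26.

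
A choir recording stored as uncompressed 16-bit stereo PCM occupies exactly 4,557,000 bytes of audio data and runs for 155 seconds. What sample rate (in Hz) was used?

Bytes = sample_rate × seconds × bytes_per_sample × channels.
sample_rate = 4,557,000 / (155 × 2 × 2) = 4,557,000 / 620 = 7,350 Hz.

7,350 Hz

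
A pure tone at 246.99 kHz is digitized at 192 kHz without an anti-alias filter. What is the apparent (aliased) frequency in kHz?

Nyquist = 192,000/2 = 96,000 Hz; 246,990 Hz exceeds it.
Alias = |246,990 − 1×192,000| = |246,990 − 192,000| = 54,990 Hz = 54.99 kHz.

54.99 kHz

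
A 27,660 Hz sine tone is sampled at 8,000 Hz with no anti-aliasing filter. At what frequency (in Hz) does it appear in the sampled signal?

Nyquist = 8,000/2 = 4,000 Hz; 27,660 Hz exceeds it.
Alias = |27,660 − 3×8,000| = |27,660 − 24,000| = 3,660 Hz.

3,660 Hz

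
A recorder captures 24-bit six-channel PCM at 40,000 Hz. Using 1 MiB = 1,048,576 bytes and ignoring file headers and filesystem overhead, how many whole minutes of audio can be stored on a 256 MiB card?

6 minutes

Uncompressed byte rate = 40,000 × 3 × 6 = 720,000 bytes/s.
Capacity = 256 × 1,048,576 = 268,435,456 bytes.
268,435,456 / 720,000 ≈ 372.83 s → 6 minutes.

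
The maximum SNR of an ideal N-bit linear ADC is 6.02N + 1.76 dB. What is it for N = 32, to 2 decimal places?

194.40 dB

6.02 × 32 + 1.76 = 194.40 dB.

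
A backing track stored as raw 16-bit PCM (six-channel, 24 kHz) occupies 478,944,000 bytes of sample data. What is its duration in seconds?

Byte rate = 24,000 × 2 × 6 = 288,000 bytes/s.
Duration = 478,944,000 / 288,000 = 1,663 s.

1,663 seconds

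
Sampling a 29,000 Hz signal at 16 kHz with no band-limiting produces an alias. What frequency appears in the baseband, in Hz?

3,000 Hz

Nyquist = 16,000/2 = 8,000 Hz; 29,000 Hz exceeds it.
Alias = |29,000 − 2×16,000| = |29,000 − 32,000| = 3,000 Hz.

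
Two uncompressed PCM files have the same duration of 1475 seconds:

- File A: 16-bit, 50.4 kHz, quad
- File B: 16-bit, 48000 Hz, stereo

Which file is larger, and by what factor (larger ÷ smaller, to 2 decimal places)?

File A: 50,400 × 2 × 4 = 403,200 bytes/s.
File B: 48,000 × 2 × 2 = 192,000 bytes/s.
File A is larger; ratio = 594,720,000 / 283,200,000 = 2.10.

File A, by a factor of 2.10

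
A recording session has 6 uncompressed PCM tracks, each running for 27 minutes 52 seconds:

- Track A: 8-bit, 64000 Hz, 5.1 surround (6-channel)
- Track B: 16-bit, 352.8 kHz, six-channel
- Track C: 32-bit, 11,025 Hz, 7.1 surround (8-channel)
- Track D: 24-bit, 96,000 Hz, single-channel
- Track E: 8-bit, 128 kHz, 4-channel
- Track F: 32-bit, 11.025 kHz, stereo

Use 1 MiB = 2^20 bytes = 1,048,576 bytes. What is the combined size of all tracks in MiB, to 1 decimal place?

27 minutes 52 seconds = 1,672 s.
Track A: 64,000 × 1,672 × 1 × 6 = 642,048,000 bytes.
Track B: 352,800 × 1,672 × 2 × 6 = 7,078,579,200 bytes.
Track C: 11,025 × 1,672 × 4 × 8 = 589,881,600 bytes.
Track D: 96,000 × 1,672 × 3 × 1 = 481,536,000 bytes.
Track E: 128,000 × 1,672 × 1 × 4 = 856,064,000 bytes.
Track F: 11,025 × 1,672 × 4 × 2 = 147,470,400 bytes.
Total = 9,795,579,200 bytes = 9341.8 MiB.

9341.8 MiB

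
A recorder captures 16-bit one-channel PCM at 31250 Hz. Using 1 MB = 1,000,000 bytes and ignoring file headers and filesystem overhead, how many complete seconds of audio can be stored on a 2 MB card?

Uncompressed byte rate = 31,250 × 2 × 1 = 62,500 bytes/s.
Capacity = 2 × 1,000,000 = 2,000,000 bytes.
2,000,000 / 62,500 ≈ 32 s → 32 seconds.

32 seconds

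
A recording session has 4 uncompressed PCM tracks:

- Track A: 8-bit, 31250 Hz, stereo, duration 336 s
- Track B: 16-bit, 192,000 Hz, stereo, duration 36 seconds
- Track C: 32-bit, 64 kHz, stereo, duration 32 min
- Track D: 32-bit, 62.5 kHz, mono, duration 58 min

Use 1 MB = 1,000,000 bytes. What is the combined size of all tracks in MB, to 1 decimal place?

1901.7 MB

Track A: 31,250 × 336 × 1 × 2 = 21,000,000 bytes.
Track B: 192,000 × 36 × 2 × 2 = 27,648,000 bytes.
Track C: 32 min = 1,920 s; 64,000 × 1,920 × 4 × 2 = 983,040,000 bytes.
Track D: 58 min = 3,480 s; 62,500 × 3,480 × 4 × 1 = 870,000,000 bytes.
Total = 1,901,688,000 bytes = 1901.7 MB.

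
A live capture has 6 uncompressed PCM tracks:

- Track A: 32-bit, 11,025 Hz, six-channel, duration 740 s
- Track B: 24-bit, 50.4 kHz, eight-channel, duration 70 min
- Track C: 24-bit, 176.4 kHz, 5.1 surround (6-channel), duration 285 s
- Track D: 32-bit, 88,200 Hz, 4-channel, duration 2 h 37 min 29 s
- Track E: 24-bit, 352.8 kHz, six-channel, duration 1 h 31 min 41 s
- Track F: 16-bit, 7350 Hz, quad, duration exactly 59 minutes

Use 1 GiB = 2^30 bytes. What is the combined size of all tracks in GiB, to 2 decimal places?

50.90 GiB

Track A: 11,025 × 740 × 4 × 6 = 195,804,000 bytes.
Track B: 70 min = 4,200 s; 50,400 × 4,200 × 3 × 8 = 5,080,320,000 bytes.
Track C: 176,400 × 285 × 3 × 6 = 904,932,000 bytes.
Track D: 2 h 37 min 29 s = 9,449 s; 88,200 × 9,449 × 4 × 4 = 13,334,428,800 bytes.
Track E: 1 h 31 min 41 s = 5,501 s; 352,800 × 5,501 × 3 × 6 = 34,933,550,400 bytes.
Track F: exactly 59 minutes = 3,540 s; 7,350 × 3,540 × 2 × 4 = 208,152,000 bytes.
Total = 54,657,187,200 bytes = 50.90 GiB.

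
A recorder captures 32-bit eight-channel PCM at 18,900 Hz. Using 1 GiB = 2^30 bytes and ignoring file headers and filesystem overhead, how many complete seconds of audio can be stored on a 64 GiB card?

Uncompressed byte rate = 18,900 × 4 × 8 = 604,800 bytes/s.
Capacity = 64 × 1,073,741,824 = 68,719,476,736 bytes.
68,719,476,736 / 604,800 ≈ 113623.47 s → 113,623 seconds.

113,623 seconds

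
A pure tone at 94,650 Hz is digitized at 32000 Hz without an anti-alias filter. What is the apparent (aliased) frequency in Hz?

1,350 Hz

Nyquist = 32,000/2 = 16,000 Hz; 94,650 Hz exceeds it.
Alias = |94,650 − 3×32,000| = |94,650 − 96,000| = 1,350 Hz.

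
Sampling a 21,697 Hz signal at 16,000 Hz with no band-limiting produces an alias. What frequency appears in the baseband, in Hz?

5,697 Hz

Nyquist = 16,000/2 = 8,000 Hz; 21,697 Hz exceeds it.
Alias = |21,697 − 1×16,000| = |21,697 − 16,000| = 5,697 Hz.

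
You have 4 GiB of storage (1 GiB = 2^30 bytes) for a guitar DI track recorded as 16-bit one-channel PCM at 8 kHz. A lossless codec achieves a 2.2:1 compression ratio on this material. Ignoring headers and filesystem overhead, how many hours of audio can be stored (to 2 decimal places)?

Uncompressed byte rate = 8,000 × 2 × 1 = 16,000 bytes/s.
After 2.2:1 compression, effective rate ≈ 7272.73 bytes/s.
Capacity = 4 × 1,073,741,824 = 4,294,967,296 bytes.
4,294,967,296 / effective rate ≈ 590558 s → 164.04 hours.

164.04 hours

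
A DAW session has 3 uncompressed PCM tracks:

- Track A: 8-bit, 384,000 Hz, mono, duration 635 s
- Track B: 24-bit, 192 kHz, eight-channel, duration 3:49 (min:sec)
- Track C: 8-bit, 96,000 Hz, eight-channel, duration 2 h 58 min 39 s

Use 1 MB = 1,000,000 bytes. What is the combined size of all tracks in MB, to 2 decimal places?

9531.26 MB

Track A: 384,000 × 635 × 1 × 1 = 243,840,000 bytes.
Track B: 3:49 (min:sec) = 229 s; 192,000 × 229 × 3 × 8 = 1,055,232,000 bytes.
Track C: 2 h 58 min 39 s = 10,719 s; 96,000 × 10,719 × 1 × 8 = 8,232,192,000 bytes.
Total = 9,531,264,000 bytes = 9531.26 MB.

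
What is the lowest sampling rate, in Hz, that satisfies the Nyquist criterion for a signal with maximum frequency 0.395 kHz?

790 Hz

Minimum sample rate = 2 × 395 Hz = 790 Hz.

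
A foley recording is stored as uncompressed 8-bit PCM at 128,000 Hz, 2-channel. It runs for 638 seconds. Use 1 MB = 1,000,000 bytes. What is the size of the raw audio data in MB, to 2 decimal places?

Bytes = 128,000 samples/s × 638 s × 1 bytes/sample × 2 ch = 163,328,000 bytes.
163,328,000 / 1,000,000 = 163.33 MB.

163.33 MB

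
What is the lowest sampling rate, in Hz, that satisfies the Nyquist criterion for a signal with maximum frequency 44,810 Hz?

89,620 Hz

Minimum sample rate = 2 × 44,810 Hz = 89,620 Hz.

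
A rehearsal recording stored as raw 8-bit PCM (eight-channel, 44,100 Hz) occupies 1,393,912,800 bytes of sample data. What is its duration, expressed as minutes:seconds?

65:51

Byte rate = 44,100 × 1 × 8 = 352,800 bytes/s.
Duration = 1,393,912,800 / 352,800 = 3,951 s.
3,951 s = 65:51.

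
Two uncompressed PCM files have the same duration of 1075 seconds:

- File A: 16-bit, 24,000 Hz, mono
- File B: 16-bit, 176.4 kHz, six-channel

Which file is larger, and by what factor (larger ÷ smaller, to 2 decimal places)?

File A: 24,000 × 2 × 1 = 48,000 bytes/s.
File B: 176,400 × 2 × 6 = 2,116,800 bytes/s.
File B is larger; ratio = 2,275,560,000 / 51,600,000 = 44.10.

File B, by a factor of 44.10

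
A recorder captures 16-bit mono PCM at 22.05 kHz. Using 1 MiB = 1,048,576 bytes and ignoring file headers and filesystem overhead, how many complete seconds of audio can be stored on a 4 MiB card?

Uncompressed byte rate = 22,050 × 2 × 1 = 44,100 bytes/s.
Capacity = 4 × 1,048,576 = 4,194,304 bytes.
4,194,304 / 44,100 ≈ 95.11 s → 95 seconds.

95 seconds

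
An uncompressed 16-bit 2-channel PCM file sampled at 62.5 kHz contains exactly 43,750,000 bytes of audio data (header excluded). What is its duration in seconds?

Byte rate = 62,500 × 2 × 2 = 250,000 bytes/s.
Duration = 43,750,000 / 250,000 = 175 s.

175 seconds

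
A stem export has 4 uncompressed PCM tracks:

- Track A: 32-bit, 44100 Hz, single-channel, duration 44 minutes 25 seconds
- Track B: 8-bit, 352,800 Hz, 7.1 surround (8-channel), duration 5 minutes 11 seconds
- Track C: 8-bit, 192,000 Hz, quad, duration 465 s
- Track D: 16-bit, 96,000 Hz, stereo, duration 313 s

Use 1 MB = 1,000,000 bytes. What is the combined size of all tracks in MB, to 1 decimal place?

1825.2 MB

Track A: 44 minutes 25 seconds = 2,665 s; 44,100 × 2,665 × 4 × 1 = 470,106,000 bytes.
Track B: 5 minutes 11 seconds = 311 s; 352,800 × 311 × 1 × 8 = 877,766,400 bytes.
Track C: 192,000 × 465 × 1 × 4 = 357,120,000 bytes.
Track D: 96,000 × 313 × 2 × 2 = 120,192,000 bytes.
Total = 1,825,184,400 bytes = 1825.2 MB.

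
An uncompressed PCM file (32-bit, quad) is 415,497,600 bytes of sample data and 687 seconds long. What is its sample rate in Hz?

Bytes = sample_rate × seconds × bytes_per_sample × channels.
sample_rate = 415,497,600 / (687 × 4 × 4) = 415,497,600 / 10,992 = 37,800 Hz.

37,800 Hz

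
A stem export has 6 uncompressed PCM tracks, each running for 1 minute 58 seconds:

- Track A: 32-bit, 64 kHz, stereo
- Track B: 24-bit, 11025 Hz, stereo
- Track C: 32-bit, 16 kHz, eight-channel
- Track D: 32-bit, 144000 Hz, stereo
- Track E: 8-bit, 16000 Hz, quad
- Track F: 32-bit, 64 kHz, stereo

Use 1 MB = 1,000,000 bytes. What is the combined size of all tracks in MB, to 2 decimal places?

1 minute 58 seconds = 118 s.
Track A: 64,000 × 118 × 4 × 2 = 60,416,000 bytes.
Track B: 11,025 × 118 × 3 × 2 = 7,805,700 bytes.
Track C: 16,000 × 118 × 4 × 8 = 60,416,000 bytes.
Track D: 144,000 × 118 × 4 × 2 = 135,936,000 bytes.
Track E: 16,000 × 118 × 1 × 4 = 7,552,000 bytes.
Track F: 64,000 × 118 × 4 × 2 = 60,416,000 bytes.
Total = 332,541,700 bytes = 332.54 MB.

332.54 MB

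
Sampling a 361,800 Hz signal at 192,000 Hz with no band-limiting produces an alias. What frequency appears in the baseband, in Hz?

Nyquist = 192,000/2 = 96,000 Hz; 361,800 Hz exceeds it.
Alias = |361,800 − 2×192,000| = |361,800 − 384,000| = 22,200 Hz.

22,200 Hz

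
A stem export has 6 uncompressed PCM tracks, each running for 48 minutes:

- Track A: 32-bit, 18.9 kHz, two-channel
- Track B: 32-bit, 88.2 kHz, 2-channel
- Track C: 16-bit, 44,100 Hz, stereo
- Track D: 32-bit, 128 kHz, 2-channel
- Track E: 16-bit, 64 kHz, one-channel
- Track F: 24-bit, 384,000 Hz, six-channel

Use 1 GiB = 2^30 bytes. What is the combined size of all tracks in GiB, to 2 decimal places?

48 minutes = 2,880 s.
Track A: 18,900 × 2,880 × 4 × 2 = 435,456,000 bytes.
Track B: 88,200 × 2,880 × 4 × 2 = 2,032,128,000 bytes.
Track C: 44,100 × 2,880 × 2 × 2 = 508,032,000 bytes.
Track D: 128,000 × 2,880 × 4 × 2 = 2,949,120,000 bytes.
Track E: 64,000 × 2,880 × 2 × 1 = 368,640,000 bytes.
Track F: 384,000 × 2,880 × 3 × 6 = 19,906,560,000 bytes.
Total = 26,199,936,000 bytes = 24.40 GiB.

24.40 GiB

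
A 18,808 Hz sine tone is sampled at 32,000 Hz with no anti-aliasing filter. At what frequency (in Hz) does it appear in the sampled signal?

Nyquist = 32,000/2 = 16,000 Hz; 18,808 Hz exceeds it.
Alias = |18,808 − 1×32,000| = |18,808 − 32,000| = 13,192 Hz.

13,192 Hz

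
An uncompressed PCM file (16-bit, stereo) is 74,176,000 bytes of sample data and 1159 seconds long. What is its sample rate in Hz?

Bytes = sample_rate × seconds × bytes_per_sample × channels.
sample_rate = 74,176,000 / (1,159 × 2 × 2) = 74,176,000 / 4,636 = 16,000 Hz.

16,000 Hz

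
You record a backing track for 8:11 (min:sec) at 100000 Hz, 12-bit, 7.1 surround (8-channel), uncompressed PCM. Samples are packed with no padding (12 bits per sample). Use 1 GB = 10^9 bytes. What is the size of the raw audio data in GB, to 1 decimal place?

Duration = 8:11 (min:sec) = 491 s.
Bits = 100,000 × 491 × 12 × 8 = 4,713,600,000 bits = 589,200,000 bytes.
589,200,000 / 1,000,000,000 = 0.6 GB.

0.6 GB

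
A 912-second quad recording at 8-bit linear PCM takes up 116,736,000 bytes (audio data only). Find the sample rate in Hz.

Bytes = sample_rate × seconds × bytes_per_sample × channels.
sample_rate = 116,736,000 / (912 × 1 × 4) = 116,736,000 / 3,648 = 32,000 Hz.

32,000 Hz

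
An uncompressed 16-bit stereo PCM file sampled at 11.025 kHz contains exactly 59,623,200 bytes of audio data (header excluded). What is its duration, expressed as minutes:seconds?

22:32

Byte rate = 11,025 × 2 × 2 = 44,100 bytes/s.
Duration = 59,623,200 / 44,100 = 1,352 s.
1,352 s = 22:32.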